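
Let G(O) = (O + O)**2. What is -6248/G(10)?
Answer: -781/50 ≈ -15.620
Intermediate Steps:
G(O) = 4*O**2 (G(O) = (2*O)**2 = 4*O**2)
-6248/G(10) = -6248/(4*10**2) = -6248/(4*100) = -6248/400 = -6248*1/400 = -781/50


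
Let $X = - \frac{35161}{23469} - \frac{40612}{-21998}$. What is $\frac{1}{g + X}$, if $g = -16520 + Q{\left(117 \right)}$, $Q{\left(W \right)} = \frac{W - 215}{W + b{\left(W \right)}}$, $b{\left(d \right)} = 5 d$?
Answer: $- \frac{30201857127}{498928386347738} \approx -6.0533 \cdot 10^{-5}$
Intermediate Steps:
$X = \frac{89825675}{258135531}$ ($X = \left(-35161\right) \frac{1}{23469} - - \frac{20306}{10999} = - \frac{35161}{23469} + \frac{20306}{10999} = \frac{89825675}{258135531} \approx 0.34798$)
$Q{\left(W \right)} = \frac{-215 + W}{6 W}$ ($Q{\left(W \right)} = \frac{W - 215}{W + 5 W} = \frac{-215 + W}{6 W}$)
$g = - \frac{5798569}{351}$ ($g = -16520 + \frac{-215 + 117}{6 \cdot 117} = -16520 + \frac{1}{6} \cdot \frac{1}{117} \left(-98\right) = -16520 - \frac{49}{351} = - \frac{5798569}{351} \approx -16520.0$)
$\frac{1}{g + X} = \frac{1}{- \frac{5798569}{351} + \frac{89825675}{258135531}} = \frac{1}{- \frac{498928386347738}{30201857127}} = - \frac{30201857127}{498928386347738}$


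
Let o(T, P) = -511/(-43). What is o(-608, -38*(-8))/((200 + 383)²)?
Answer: 511/14615227 ≈ 3.4964e-5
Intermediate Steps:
o(T, P) = 511/43 (o(T, P) = -511*(-1/43) = 511/43)
o(-608, -38*(-8))/((200 + 383)²) = 511/(43*((200 + 383)²)) = 511/(43*(583²)) = (511/43)/339889 = (511/43)*(1/339889) = 511/14615227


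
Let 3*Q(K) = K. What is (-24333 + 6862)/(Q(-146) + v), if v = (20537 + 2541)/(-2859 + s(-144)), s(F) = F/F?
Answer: 74898177/243251 ≈ 307.90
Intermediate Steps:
s(F) = 1
v = -11539/1429 (v = (20537 + 2541)/(-2859 + 1) = 23078/(-2858) = 23078*(-1/2858) = -11539/1429 ≈ -8.0749)
Q(K) = K/3
(-24333 + 6862)/(Q(-146) + v) = (-24333 + 6862)/((1/3)*(-146) - 11539/1429) = -17471/(-146/3 - 11539/1429) = -17471/(-243251/4287) = -17471*(-4287/243251) = 74898177/243251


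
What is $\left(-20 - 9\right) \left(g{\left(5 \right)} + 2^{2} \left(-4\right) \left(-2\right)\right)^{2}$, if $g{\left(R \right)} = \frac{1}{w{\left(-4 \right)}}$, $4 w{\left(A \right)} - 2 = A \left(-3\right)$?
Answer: $- \frac{1481204}{49} \approx -30229.0$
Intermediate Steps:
$w{\left(A \right)} = \frac{1}{2} - \frac{3 A}{4}$ ($w{\left(A \right)} = \frac{1}{2} + \frac{A \left(-3\right)}{4} = \frac{1}{2} + \frac{\left(-3\right) A}{4} = \frac{1}{2} - \frac{3 A}{4}$)
$g{\left(R \right)} = \frac{2}{7}$ ($g{\left(R \right)} = \frac{1}{\frac{1}{2} - -3} = \frac{1}{\frac{1}{2} + 3} = \frac{1}{\frac{7}{2}} = \frac{2}{7}$)
$\left(-20 - 9\right) \left(g{\left(5 \right)} + 2^{2} \left(-4\right) \left(-2\right)\right)^{2} = \left(-20 - 9\right) \left(\frac{2}{7} + 2^{2} \left(-4\right) \left(-2\right)\right)^{2} = - 29 \left(\frac{2}{7} + 4 \left(-4\right) \left(-2\right)\right)^{2} = - 29 \left(\frac{2}{7} - -32\right)^{2} = - 29 \left(\frac{2}{7} + 32\right)^{2} = - 29 \left(\frac{226}{7}\right)^{2} = \left(-29\right) \frac{51076}{49} = - \frac{1481204}{49}$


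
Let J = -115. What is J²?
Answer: 13225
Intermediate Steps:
J² = (-115)² = 13225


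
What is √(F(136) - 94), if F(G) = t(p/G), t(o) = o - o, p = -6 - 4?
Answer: I*√94 ≈ 9.6954*I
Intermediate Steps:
p = -10
t(o) = 0
F(G) = 0
√(F(136) - 94) = √(0 - 94) = √(-94) = I*√94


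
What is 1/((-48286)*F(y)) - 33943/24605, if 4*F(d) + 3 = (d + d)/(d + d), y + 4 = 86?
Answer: -117065892/84862645 ≈ -1.3795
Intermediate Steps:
y = 82 (y = -4 + 86 = 82)
F(d) = -½ (F(d) = -¾ + ((d + d)/(d + d))/4 = -¾ + ((2*d)/((2*d)))/4 = -¾ + ((2*d)*(1/(2*d)))/4 = -¾ + (¼)*1 = -¾ + ¼ = -½)
1/((-48286)*F(y)) - 33943/24605 = 1/((-48286)*(-½)) - 33943/24605 = -1/48286*(-2) - 33943*1/24605 = 1/24143 - 4849/3515 = -117065892/84862645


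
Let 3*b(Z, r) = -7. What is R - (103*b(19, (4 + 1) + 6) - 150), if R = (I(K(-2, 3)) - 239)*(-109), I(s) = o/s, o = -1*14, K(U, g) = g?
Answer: 26950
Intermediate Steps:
b(Z, r) = -7/3 (b(Z, r) = (1/3)*(-7) = -7/3)
o = -14
I(s) = -14/s
R = 79679/3 (R = (-14/3 - 239)*(-109) = -731/3*(-109) = 79679/3 ≈ 26560.)
R - (103*b(19, (4 + 1) + 6) - 150) = 79679/3 - (103*(-7/3) - 150) = 79679/3 - (-721/3 - 150) = 79679/3 - 1*(-1171/3) = 79679/3 + 1171/3 = 26950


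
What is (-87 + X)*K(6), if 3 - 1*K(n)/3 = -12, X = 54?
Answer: -1485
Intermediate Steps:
K(n) = 45 (K(n) = 9 - 3*(-12) = 9 + 36 = 45)
(-87 + X)*K(6) = (-87 + 54)*45 = -33*45 = -1485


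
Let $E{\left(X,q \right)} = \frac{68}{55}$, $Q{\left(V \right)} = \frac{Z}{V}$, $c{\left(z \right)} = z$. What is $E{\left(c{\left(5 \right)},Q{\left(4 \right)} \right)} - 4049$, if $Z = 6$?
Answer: $- \frac{222627}{55} \approx -4047.8$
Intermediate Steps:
$Q{\left(V \right)} = \frac{6}{V}$
$E{\left(X,q \right)} = \frac{68}{55}$ ($E{\left(X,q \right)} = 68 \cdot \frac{1}{55} = \frac{68}{55}$)
$E{\left(c{\left(5 \right)},Q{\left(4 \right)} \right)} - 4049 = \frac{68}{55} - 4049 = - \frac{222627}{55}$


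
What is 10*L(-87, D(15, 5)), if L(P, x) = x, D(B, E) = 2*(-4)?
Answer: -80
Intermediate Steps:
D(B, E) = -8
10*L(-87, D(15, 5)) = 10*(-8) = -80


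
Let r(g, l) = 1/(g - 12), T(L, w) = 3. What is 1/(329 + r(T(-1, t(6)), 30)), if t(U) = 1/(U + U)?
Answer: 9/2960 ≈ 0.0030405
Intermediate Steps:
t(U) = 1/(2*U)
r(g, l) = 1/(-12 + g)
1/(329 + r(T(-1, t(6)), 30)) = 1/(329 + 1/(-12 + 3)) = 1/(329 + 1/(-9)) = 1/(329 - 1/9) = 1/(2960/9) = 9/2960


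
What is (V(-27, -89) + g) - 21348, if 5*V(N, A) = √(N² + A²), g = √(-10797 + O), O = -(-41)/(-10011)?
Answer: -21348 + √346 + 2*I*√270519264222/10011 ≈ -21329.0 + 103.91*I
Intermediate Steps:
O = -41/10011 (O = -(-41)*(-1)/10011 = -1*41/10011 = -41/10011 ≈ -0.0040955)
g = 2*I*√270519264222/10011 (g = √(-10797 - 41/10011) = √(-108088808/10011) = 2*I*√270519264222/10011 ≈ 103.91*I)
V(N, A) = √(A² + N²)/5 (V(N, A) = √(N² + A²)/5 = √(A² + N²)/5)
(V(-27, -89) + g) - 21348 = (√((-89)² + (-27)²)/5 + 2*I*√270519264222/10011) - 21348 = (√(7921 + 729)/5 + 2*I*√270519264222/10011) - 21348 = (√8650/5 + 2*I*√270519264222/10011) - 21348 = ((5*√346)/5 + 2*I*√270519264222/10011) - 21348 = (√346 + 2*I*√270519264222/10011) - 21348 = -21348 + √346 + 2*I*√270519264222/10011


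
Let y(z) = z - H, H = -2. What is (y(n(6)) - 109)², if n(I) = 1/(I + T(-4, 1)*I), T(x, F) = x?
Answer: 3713329/324 ≈ 11461.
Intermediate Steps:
n(I) = -1/(3*I) (n(I) = 1/(I - 4*I) = 1/(-3*I) = -1/(3*I))
y(z) = 2 + z (y(z) = z - 1*(-2) = z + 2 = 2 + z)
(y(n(6)) - 109)² = ((2 - ⅓/6) - 109)² = ((2 - ⅓*⅙) - 109)² = ((2 - 1/18) - 109)² = (35/18 - 109)² = (-1927/18)² = 3713329/324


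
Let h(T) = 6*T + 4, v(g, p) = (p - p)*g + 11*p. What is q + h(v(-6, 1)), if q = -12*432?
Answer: -5114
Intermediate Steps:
v(g, p) = 11*p (v(g, p) = 0*g + 11*p = 0 + 11*p = 11*p)
h(T) = 4 + 6*T
q = -5184
q + h(v(-6, 1)) = -5184 + (4 + 6*(11*1)) = -5184 + (4 + 6*11) = -5184 + (4 + 66) = -5184 + 70 = -5114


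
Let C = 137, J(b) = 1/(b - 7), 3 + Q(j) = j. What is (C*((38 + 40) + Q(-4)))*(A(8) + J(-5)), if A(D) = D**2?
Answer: 7460609/12 ≈ 6.2172e+5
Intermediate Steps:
Q(j) = -3 + j
J(b) = 1/(-7 + b)
(C*((38 + 40) + Q(-4)))*(A(8) + J(-5)) = (137*((38 + 40) + (-3 - 4)))*(8**2 + 1/(-7 - 5)) = (137*(78 - 7))*(64 + 1/(-12)) = (137*71)*(64 - 1/12) = 9727*(767/12) = 7460609/12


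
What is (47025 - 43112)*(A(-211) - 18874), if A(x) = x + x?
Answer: -75505248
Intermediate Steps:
A(x) = 2*x
(47025 - 43112)*(A(-211) - 18874) = (47025 - 43112)*(2*(-211) - 18874) = 3913*(-422 - 18874) = 3913*(-19296) = -75505248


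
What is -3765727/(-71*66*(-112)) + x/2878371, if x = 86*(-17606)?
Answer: -553991234249/71936248032 ≈ -7.7011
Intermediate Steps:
x = -1514116
-3765727/(-71*66*(-112)) + x/2878371 = -3765727/(-71*66*(-112)) - 1514116/2878371 = -3765727/((-4686*(-112))) - 1514116*1/2878371 = -3765727/524832 - 1514116/2878371 = -3765727*1/524832 - 1514116/2878371 = -537961/74976 - 1514116/2878371 = -553991234249/71936248032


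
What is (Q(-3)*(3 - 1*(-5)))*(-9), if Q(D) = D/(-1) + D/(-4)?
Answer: -270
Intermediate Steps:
Q(D) = -5*D/4 (Q(D) = D*(-1) + D*(-1/4) = -D - D/4 = -5*D/4)
(Q(-3)*(3 - 1*(-5)))*(-9) = ((-5/4*(-3))*(3 - 1*(-5)))*(-9) = (15*(3 + 5)/4)*(-9) = ((15/4)*8)*(-9) = 30*(-9) = -270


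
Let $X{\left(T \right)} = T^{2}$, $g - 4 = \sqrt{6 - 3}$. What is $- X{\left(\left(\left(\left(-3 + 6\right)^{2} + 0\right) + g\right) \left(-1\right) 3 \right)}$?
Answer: $-1548 - 234 \sqrt{3} \approx -1953.3$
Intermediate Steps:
$g = 4 + \sqrt{3}$ ($g = 4 + \sqrt{6 - 3} = 4 + \sqrt{3} \approx 5.732$)
$- X{\left(\left(\left(\left(-3 + 6\right)^{2} + 0\right) + g\right) \left(-1\right) 3 \right)} = - \left(\left(\left(\left(-3 + 6\right)^{2} + 0\right) + \left(4 + \sqrt{3}\right)\right) \left(-1\right) 3\right)^{2} = - \left(\left(\left(3^{2} + 0\right) + \left(4 + \sqrt{3}\right)\right) \left(-1\right) 3\right)^{2} = - \left(\left(\left(9 + 0\right) + \left(4 + \sqrt{3}\right)\right) \left(-1\right) 3\right)^{2} = - \left(\left(9 + \left(4 + \sqrt{3}\right)\right) \left(-1\right) 3\right)^{2} = - \left(\left(13 + \sqrt{3}\right) \left(-1\right) 3\right)^{2} = - \left(\left(-13 - \sqrt{3}\right) 3\right)^{2} = - \left(-39 - 3 \sqrt{3}\right)^{2}$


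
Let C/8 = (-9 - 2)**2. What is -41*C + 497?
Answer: -39191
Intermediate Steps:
C = 968 (C = 8*(-9 - 2)**2 = 8*(-11)**2 = 8*121 = 968)
-41*C + 497 = -41*968 + 497 = -39688 + 497 = -39191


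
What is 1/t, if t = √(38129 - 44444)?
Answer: -I*√6315/6315 ≈ -0.012584*I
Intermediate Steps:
t = I*√6315 (t = √(-6315) = I*√6315 ≈ 79.467*I)
1/t = 1/(I*√6315) = -I*√6315/6315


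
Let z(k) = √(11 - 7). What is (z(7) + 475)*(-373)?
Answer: -177921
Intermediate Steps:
z(k) = 2 (z(k) = √4 = 2)
(z(7) + 475)*(-373) = (2 + 475)*(-373) = 477*(-373) = -177921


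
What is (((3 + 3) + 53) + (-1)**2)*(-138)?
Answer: -8280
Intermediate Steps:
(((3 + 3) + 53) + (-1)**2)*(-138) = ((6 + 53) + 1)*(-138) = (59 + 1)*(-138) = 60*(-138) = -8280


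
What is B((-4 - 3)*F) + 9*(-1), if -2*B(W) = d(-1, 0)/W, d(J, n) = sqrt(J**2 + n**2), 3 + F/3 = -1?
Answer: -1513/168 ≈ -9.0060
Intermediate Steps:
F = -12 (F = -9 + 3*(-1) = -9 - 3 = -12)
B(W) = -1/(2*W) (B(W) = -sqrt((-1)**2 + 0**2)/(2*W) = -sqrt(1 + 0)/(2*W) = -sqrt(1)/(2*W) = -1/(2*W))
B((-4 - 3)*F) + 9*(-1) = -(-1/(12*(-4 - 3)))/2 + 9*(-1) = -1/(2*((-7*(-12)))) - 9 = -1/2/84 - 9 = -1/2*1/84 - 9 = -1/168 - 9 = -1513/168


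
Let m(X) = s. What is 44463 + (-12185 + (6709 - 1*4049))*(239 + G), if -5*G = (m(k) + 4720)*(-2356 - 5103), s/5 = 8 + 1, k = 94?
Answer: -67709999187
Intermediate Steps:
s = 45 (s = 5*(8 + 1) = 5*9 = 45)
m(X) = 45
G = 7108427 (G = -(45 + 4720)*(-2356 - 5103)/5 = -953*(-7459) = -⅕*(-35542135) = 7108427)
44463 + (-12185 + (6709 - 1*4049))*(239 + G) = 44463 + (-12185 + (6709 - 1*4049))*(239 + 7108427) = 44463 + (-12185 + (6709 - 4049))*7108666 = 44463 + (-12185 + 2660)*7108666 = 44463 - 9525*7108666 = 44463 - 67710043650 = -67709999187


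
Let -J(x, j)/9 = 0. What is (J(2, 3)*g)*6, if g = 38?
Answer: 0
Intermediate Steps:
J(x, j) = 0 (J(x, j) = -9*0 = 0)
(J(2, 3)*g)*6 = (0*38)*6 = 0*6 = 0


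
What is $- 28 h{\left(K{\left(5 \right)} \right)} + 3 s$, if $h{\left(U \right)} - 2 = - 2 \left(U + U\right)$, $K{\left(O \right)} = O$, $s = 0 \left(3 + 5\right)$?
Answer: $504$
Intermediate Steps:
$s = 0$ ($s = 0 \cdot 8 = 0$)
$h{\left(U \right)} = 2 - 4 U$ ($h{\left(U \right)} = 2 - 2 \left(U + U\right) = 2 - 2 \cdot 2 U = 2 - 4 U$)
$- 28 h{\left(K{\left(5 \right)} \right)} + 3 s = - 28 \left(2 - 20\right) + 3 \cdot 0 = - 28 \left(2 - 20\right) + 0 = \left(-28\right) \left(-18\right) + 0 = 504 + 0 = 504$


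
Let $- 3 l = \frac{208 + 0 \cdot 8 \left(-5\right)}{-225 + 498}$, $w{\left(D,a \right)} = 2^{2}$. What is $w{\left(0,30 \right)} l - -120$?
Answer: $\frac{7496}{63} \approx 118.98$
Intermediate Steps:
$w{\left(D,a \right)} = 4$
$l = - \frac{16}{63}$ ($l = - \frac{\left(208 + 0 \cdot 8 \left(-5\right)\right) \frac{1}{-225 + 498}}{3} = - \frac{\left(208 + 0 \left(-5\right)\right) \frac{1}{273}}{3} = - \frac{\left(208 + 0\right) \frac{1}{273}}{3} = - \frac{208 \cdot \frac{1}{273}}{3} = \left(- \frac{1}{3}\right) \frac{16}{21} = - \frac{16}{63} \approx -0.25397$)
$w{\left(0,30 \right)} l - -120 = 4 \left(- \frac{16}{63}\right) - -120 = - \frac{64}{63} + 120 = \frac{7496}{63}$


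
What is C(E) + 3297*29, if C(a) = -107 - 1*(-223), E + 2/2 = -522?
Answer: 95729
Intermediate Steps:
E = -523 (E = -1 - 522 = -523)
C(a) = 116 (C(a) = -107 + 223 = 116)
C(E) + 3297*29 = 116 + 3297*29 = 116 + 95613 = 95729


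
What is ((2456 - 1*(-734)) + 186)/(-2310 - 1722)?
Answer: -211/252 ≈ -0.83730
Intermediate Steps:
((2456 - 1*(-734)) + 186)/(-2310 - 1722) = ((2456 + 734) + 186)/(-4032) = (3190 + 186)*(-1/4032) = 3376*(-1/4032) = -211/252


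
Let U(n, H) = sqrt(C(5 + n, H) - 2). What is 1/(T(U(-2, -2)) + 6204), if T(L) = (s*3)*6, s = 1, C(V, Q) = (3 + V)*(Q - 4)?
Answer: 1/6222 ≈ 0.00016072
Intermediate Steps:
C(V, Q) = (-4 + Q)*(3 + V) (C(V, Q) = (3 + V)*(-4 + Q) = (-4 + Q)*(3 + V))
U(n, H) = sqrt(-34 - 4*n + 3*H + H*(5 + n)) (U(n, H) = sqrt((-12 - 4*(5 + n) + 3*H + H*(5 + n)) - 2) = sqrt((-12 + (-20 - 4*n) + 3*H + H*(5 + n)) - 2) = sqrt((-32 - 4*n + 3*H + H*(5 + n)) - 2) = sqrt(-34 - 4*n + 3*H + H*(5 + n)))
T(L) = 18 (T(L) = (1*3)*6 = 3*6 = 18)
1/(T(U(-2, -2)) + 6204) = 1/(18 + 6204) = 1/6222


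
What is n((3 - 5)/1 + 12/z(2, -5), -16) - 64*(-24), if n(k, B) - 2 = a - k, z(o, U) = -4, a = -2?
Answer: 1541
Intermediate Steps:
n(k, B) = -k (n(k, B) = 2 + (-2 - k) = -k)
n((3 - 5)/1 + 12/z(2, -5), -16) - 64*(-24) = -((3 - 5)/1 + 12/(-4)) - 64*(-24) = -(-2*1 + 12*(-¼)) + 1536 = -(-2 - 3) + 1536 = -1*(-5) + 1536 = 5 + 1536 = 1541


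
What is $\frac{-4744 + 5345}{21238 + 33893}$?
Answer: $\frac{601}{55131} \approx 0.010901$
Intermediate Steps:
$\frac{-4744 + 5345}{21238 + 33893} = \frac{601}{55131}$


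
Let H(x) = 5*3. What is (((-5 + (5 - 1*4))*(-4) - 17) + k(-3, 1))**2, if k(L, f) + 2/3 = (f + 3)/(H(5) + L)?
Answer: 16/9 ≈ 1.7778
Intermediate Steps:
H(x) = 15
k(L, f) = -2/3 + (3 + f)/(15 + L) (k(L, f) = -2/3 + (f + 3)/(15 + L) = -2/3 + (3 + f)/(15 + L))
(((-5 + (5 - 1*4))*(-4) - 17) + k(-3, 1))**2 = (((-5 + (5 - 1*4))*(-4) - 17) + (-7 + 1 - 2/3*(-3))/(15 - 3))**2 = (((-5 + (5 - 4))*(-4) - 17) + (-7 + 1 + 2)/12)**2 = (((-5 + 1)*(-4) - 17) + (1/12)*(-4))**2 = ((-4*(-4) - 17) - 1/3)**2 = ((16 - 17) - 1/3)**2 = (-1 - 1/3)**2 = (-4/3)**2 = 16/9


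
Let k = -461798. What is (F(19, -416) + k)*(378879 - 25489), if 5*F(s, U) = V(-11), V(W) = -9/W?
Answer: -1795142111318/11 ≈ -1.6319e+11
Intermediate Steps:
F(s, U) = 9/55 (F(s, U) = (-9/(-11))/5 = (-9*(-1/11))/5 = (⅕)*(9/11) = 9/55)
(F(19, -416) + k)*(378879 - 25489) = (9/55 - 461798)*(378879 - 25489) = -25398881/55*353390 = -1795142111318/11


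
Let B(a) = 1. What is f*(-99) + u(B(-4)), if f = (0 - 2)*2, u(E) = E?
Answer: 397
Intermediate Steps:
f = -4 (f = -2*2 = -4)
f*(-99) + u(B(-4)) = -4*(-99) + 1 = 396 + 1 = 397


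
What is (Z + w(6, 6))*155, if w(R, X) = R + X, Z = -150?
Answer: -21390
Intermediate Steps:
(Z + w(6, 6))*155 = (-150 + (6 + 6))*155 = (-150 + 12)*155 = -138*155 = -21390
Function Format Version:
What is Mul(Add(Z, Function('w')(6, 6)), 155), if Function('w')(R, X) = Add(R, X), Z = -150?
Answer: -21390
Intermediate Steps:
Mul(Add(Z, Function('w')(6, 6)), 155) = Mul(Add(-150, Add(6, 6)), 155) = Mul(Add(-150, 12), 155) = Mul(-138, 155) = -21390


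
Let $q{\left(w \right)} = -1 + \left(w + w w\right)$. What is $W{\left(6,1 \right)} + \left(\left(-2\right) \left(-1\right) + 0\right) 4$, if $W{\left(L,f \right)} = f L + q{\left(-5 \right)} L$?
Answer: $128$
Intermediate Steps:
$q{\left(w \right)} = -1 + w + w^{2}$ ($q{\left(w \right)} = -1 + \left(w + w^{2}\right) = -1 + w + w^{2}$)
$W{\left(L,f \right)} = 19 L + L f$ ($W{\left(L,f \right)} = f L + \left(-1 - 5 + \left(-5\right)^{2}\right) L = L f + \left(-1 - 5 + 25\right) L = L f + 19 L = 19 L + L f$)
$W{\left(6,1 \right)} + \left(\left(-2\right) \left(-1\right) + 0\right) 4 = 6 \left(19 + 1\right) + \left(\left(-2\right) \left(-1\right) + 0\right) 4 = 6 \cdot 20 + \left(2 + 0\right) 4 = 120 + 2 \cdot 4 = 120 + 8 = 128$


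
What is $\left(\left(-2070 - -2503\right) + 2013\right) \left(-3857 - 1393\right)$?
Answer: $-12841500$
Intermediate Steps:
$\left(\left(-2070 - -2503\right) + 2013\right) \left(-3857 - 1393\right) = \left(\left(-2070 + 2503\right) + 2013\right) \left(-3857 - 1393\right) = \left(433 + 2013\right) \left(-5250\right) = 2446 \left(-5250\right) = -12841500$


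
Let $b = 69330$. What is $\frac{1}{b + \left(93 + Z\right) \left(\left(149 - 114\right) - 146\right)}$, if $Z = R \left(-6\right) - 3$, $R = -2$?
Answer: $\frac{1}{58008} \approx 1.7239 \cdot 10^{-5}$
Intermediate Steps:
$Z = 9$ ($Z = \left(-2\right) \left(-6\right) - 3 = 12 - 3 = 9$)
$\frac{1}{b + \left(93 + Z\right) \left(\left(149 - 114\right) - 146\right)} = \frac{1}{69330 + \left(93 + 9\right) \left(\left(149 - 114\right) - 146\right)} = \frac{1}{69330 + 102 \left(35 - 146\right)} = \frac{1}{69330 + 102 \left(-111\right)} = \frac{1}{69330 - 11322} = \frac{1}{58008}$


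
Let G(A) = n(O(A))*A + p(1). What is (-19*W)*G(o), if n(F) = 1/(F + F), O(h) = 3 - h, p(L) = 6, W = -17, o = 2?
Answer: 2261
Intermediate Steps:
n(F) = 1/(2*F)
G(A) = 6 + A/(2*(3 - A)) (G(A) = (1/(2*(3 - A)))*A + 6 = A/(2*(3 - A)) + 6 = 6 + A/(2*(3 - A)))
(-19*W)*G(o) = (-19*(-17))*((-36 + 11*2)/(2*(-3 + 2))) = 323*((½)*(-36 + 22)/(-1)) = 323*((½)*(-1)*(-14)) = 323*7 = 2261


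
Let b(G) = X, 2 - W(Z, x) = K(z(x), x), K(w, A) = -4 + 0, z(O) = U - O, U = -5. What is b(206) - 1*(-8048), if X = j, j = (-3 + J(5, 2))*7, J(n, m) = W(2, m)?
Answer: 8069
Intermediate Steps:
z(O) = -5 - O
K(w, A) = -4
W(Z, x) = 6 (W(Z, x) = 2 - 1*(-4) = 2 + 4 = 6)
J(n, m) = 6
j = 21 (j = (-3 + 6)*7 = 3*7 = 21)
X = 21
b(G) = 21
b(206) - 1*(-8048) = 21 - 1*(-8048) = 21 + 8048 = 8069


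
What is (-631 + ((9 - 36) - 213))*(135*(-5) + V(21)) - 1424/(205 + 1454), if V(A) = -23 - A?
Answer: 1038945667/1659 ≈ 6.2625e+5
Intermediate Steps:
(-631 + ((9 - 36) - 213))*(135*(-5) + V(21)) - 1424/(205 + 1454) = (-631 + ((9 - 36) - 213))*(135*(-5) + (-23 - 1*21)) - 1424/(205 + 1454) = (-631 + (-27 - 213))*(-675 + (-23 - 21)) - 1424/1659 = (-631 - 240)*(-675 - 44) + (1/1659)*(-1424) = -871*(-719) - 1424/1659 = 626249 - 1424/1659 = 1038945667/1659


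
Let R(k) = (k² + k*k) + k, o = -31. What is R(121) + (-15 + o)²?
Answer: 31519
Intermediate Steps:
R(k) = k + 2*k² (R(k) = (k² + k²) + k = 2*k² + k = k + 2*k²)
R(121) + (-15 + o)² = 121*(1 + 2*121) + (-15 - 31)² = 121*(1 + 242) + (-46)² = 121*243 + 2116 = 29403 + 2116 = 31519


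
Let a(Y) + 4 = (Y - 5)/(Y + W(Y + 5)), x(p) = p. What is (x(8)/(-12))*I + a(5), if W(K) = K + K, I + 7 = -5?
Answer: 4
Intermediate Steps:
I = -12 (I = -7 - 5 = -12)
W(K) = 2*K
a(Y) = -4 + (-5 + Y)/(10 + 3*Y) (a(Y) = -4 + (Y - 5)/(Y + 2*(Y + 5)) = -4 + (-5 + Y)/(Y + 2*(5 + Y)) = -4 + (-5 + Y)/(Y + (10 + 2*Y)) = -4 + (-5 + Y)/(10 + 3*Y))
(x(8)/(-12))*I + a(5) = (8/(-12))*(-12) + (-45 - 11*5)/(10 + 3*5) = (8*(-1/12))*(-12) + (-45 - 55)/(10 + 15) = -⅔*(-12) - 100/25 = 8 + (1/25)*(-100) = 8 - 4 = 4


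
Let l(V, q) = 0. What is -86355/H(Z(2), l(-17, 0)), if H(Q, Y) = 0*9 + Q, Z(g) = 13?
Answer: -86355/13 ≈ -6642.7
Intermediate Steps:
H(Q, Y) = Q (H(Q, Y) = 0 + Q = Q)
-86355/H(Z(2), l(-17, 0)) = -86355/13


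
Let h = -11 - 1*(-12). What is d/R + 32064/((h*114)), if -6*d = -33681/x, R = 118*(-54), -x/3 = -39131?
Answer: 73347937115/260780472 ≈ 281.26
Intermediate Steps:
x = 117393 (x = -3*(-39131) = 117393)
h = 1 (h = -11 + 12 = 1)
R = -6372
d = 103/2154 (d = -(-11227)/(2*117393) = -1/6*(-103/359) = 103/2154 ≈ 0.047818)
d/R + 32064/((h*114)) = (103/2154)/(-6372) + 32064/((1*114)) = (103/2154)*(-1/6372) + 32064/114 = -103/13725288 + 32064*(1/114) = -103/13725288 + 5344/19 = 73347937115/260780472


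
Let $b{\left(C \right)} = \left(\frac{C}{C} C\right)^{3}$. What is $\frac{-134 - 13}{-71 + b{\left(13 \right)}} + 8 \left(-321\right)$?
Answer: $- \frac{5459715}{2126} \approx -2568.1$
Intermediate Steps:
$b{\left(C \right)} = C^{3}$ ($b{\left(C \right)} = \left(1 C\right)^{3} = C^{3}$)
$\frac{-134 - 13}{-71 + b{\left(13 \right)}} + 8 \left(-321\right) = \frac{-134 - 13}{-71 + 13^{3}} + 8 \left(-321\right) = - \frac{147}{-71 + 2197} - 2568 = - \frac{147}{2126} - 2568 = - \frac{5459715}{2126}$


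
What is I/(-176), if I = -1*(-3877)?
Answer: -3877/176 ≈ -22.028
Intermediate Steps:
I = 3877
I/(-176) = 3877/(-176) = 3877*(-1/176) = -3877/176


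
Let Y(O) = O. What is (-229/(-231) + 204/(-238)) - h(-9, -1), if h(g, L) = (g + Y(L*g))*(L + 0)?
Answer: 31/231 ≈ 0.13420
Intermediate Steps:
h(g, L) = L*(g + L*g) (h(g, L) = (g + L*g)*(L + 0) = (g + L*g)*L = L*(g + L*g))
(-229/(-231) + 204/(-238)) - h(-9, -1) = (-229/(-231) + 204/(-238)) - (-1)*(-9)*(1 - 1) = (-229*(-1/231) + 204*(-1/238)) - (-1)*(-9)*0 = (229/231 - 6/7) - 1*0 = 31/231 + 0 = 31/231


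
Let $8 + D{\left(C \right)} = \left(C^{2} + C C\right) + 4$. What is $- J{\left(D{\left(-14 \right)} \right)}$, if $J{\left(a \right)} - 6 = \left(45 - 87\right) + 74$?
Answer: $-38$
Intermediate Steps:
$D{\left(C \right)} = -4 + 2 C^{2}$ ($D{\left(C \right)} = -8 + \left(\left(C^{2} + C C\right) + 4\right) = -8 + \left(\left(C^{2} + C^{2}\right) + 4\right) = -8 + \left(2 C^{2} + 4\right) = -8 + \left(4 + 2 C^{2}\right) = -4 + 2 C^{2}$)
$J{\left(a \right)} = 38$ ($J{\left(a \right)} = 6 + \left(\left(45 - 87\right) + 74\right) = 6 + \left(-42 + 74\right) = 6 + 32 = 38$)
$- J{\left(D{\left(-14 \right)} \right)} = \left(-1\right) 38 = -38$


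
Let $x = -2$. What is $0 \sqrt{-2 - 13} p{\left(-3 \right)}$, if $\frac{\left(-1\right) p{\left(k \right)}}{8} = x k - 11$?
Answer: $0$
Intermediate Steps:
$p{\left(k \right)} = 88 + 16 k$ ($p{\left(k \right)} = - 8 \left(- 2 k - 11\right) = - 8 \left(-11 - 2 k\right) = 88 + 16 k$)
$0 \sqrt{-2 - 13} p{\left(-3 \right)} = 0 \sqrt{-2 - 13} \left(88 + 16 \left(-3\right)\right) = 0 \sqrt{-15} \left(88 - 48\right) = 0 i \sqrt{15} \cdot 40 = 0 \cdot 40 i \sqrt{15} = 0$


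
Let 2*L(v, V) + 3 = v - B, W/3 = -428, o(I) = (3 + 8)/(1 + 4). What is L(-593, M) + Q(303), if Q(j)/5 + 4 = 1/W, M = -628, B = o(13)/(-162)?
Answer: -27560809/86670 ≈ -318.00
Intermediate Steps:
o(I) = 11/5
B = -11/810 (B = (11/5)/(-162) = (11/5)*(-1/162) = -11/810 ≈ -0.013580)
W = -1284 (W = 3*(-428) = -1284)
L(v, V) = -2419/1620 + v/2 (L(v, V) = -3/2 + (v - 1*(-11/810))/2 = -3/2 + (v + 11/810)/2 = -3/2 + (11/810 + v)/2 = -3/2 + (11/1620 + v/2) = -2419/1620 + v/2)
Q(j) = -25685/1284 (Q(j) = -20 + 5/(-1284) = -20 + 5*(-1/1284) = -20 - 5/1284 = -25685/1284)
L(-593, M) + Q(303) = (-2419/1620 + (½)*(-593)) - 25685/1284 = (-2419/1620 - 593/2) - 25685/1284 = -482749/1620 - 25685/1284 = -27560809/86670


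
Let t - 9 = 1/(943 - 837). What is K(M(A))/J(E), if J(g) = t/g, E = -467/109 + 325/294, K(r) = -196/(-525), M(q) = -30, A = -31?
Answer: -21597076/163949625 ≈ -0.13173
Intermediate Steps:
K(r) = 28/75 (K(r) = -196*(-1/525) = 28/75)
t = 955/106 (t = 9 + 1/(943 - 837) = 9 + 1/106 = 955/106 ≈ 9.0094)
E = -101873/32046 (E = -467*1/109 + 325*(1/294) = -467/109 + 325/294 = -101873/32046 ≈ -3.1790)
J(g) = 955/(106*g)
K(M(A))/J(E) = 28/(75*((955/(106*(-101873/32046))))) = 28/(75*(((955/106)*(-32046/101873)))) = 28/(75*(-15301965/5399269)) = (28/75)*(-5399269/15301965) = -21597076/163949625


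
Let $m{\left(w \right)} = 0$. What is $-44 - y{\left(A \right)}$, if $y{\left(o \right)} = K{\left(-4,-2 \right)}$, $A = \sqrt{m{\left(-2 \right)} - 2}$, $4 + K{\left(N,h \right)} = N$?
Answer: $-36$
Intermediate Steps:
$K{\left(N,h \right)} = -4 + N$
$A = i \sqrt{2}$ ($A = \sqrt{0 - 2} = \sqrt{-2} = i \sqrt{2} \approx 1.4142 i$)
$y{\left(o \right)} = -8$ ($y{\left(o \right)} = -4 - 4 = -8$)
$-44 - y{\left(A \right)} = -44 - -8 = -44 + 8 = -36$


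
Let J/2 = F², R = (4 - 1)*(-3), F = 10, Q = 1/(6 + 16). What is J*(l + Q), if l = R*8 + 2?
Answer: -153900/11 ≈ -13991.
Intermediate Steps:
Q = 1/22 ≈ 0.045455
R = -9 (R = 3*(-3) = -9)
J = 200 (J = 2*10² = 2*100 = 200)
l = -70 (l = -9*8 + 2 = -72 + 2 = -70)
J*(l + Q) = 200*(-70 + 1/22) = 200*(-1539/22) = -153900/11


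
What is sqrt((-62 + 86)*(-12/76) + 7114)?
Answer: sqrt(2566786)/19 ≈ 84.322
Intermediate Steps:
sqrt((-62 + 86)*(-12/76) + 7114) = sqrt(24*(-12*1/76) + 7114) = sqrt(24*(-3/19) + 7114) = sqrt(-72/19 + 7114) = sqrt(135094/19) = sqrt(2566786)/19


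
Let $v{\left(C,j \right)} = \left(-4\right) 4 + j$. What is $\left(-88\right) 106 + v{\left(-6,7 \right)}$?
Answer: $-9337$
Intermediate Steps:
$v{\left(C,j \right)} = -16 + j$
$\left(-88\right) 106 + v{\left(-6,7 \right)} = \left(-88\right) 106 + \left(-16 + 7\right) = -9328 - 9 = -9337$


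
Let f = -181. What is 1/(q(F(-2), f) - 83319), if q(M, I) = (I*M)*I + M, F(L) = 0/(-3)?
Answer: -1/83319 ≈ -1.2002e-5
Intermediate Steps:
F(L) = 0 (F(L) = 0*(-⅓) = 0)
q(M, I) = M + M*I² (q(M, I) = M*I² + M = M + M*I²)
1/(q(F(-2), f) - 83319) = 1/(0*(1 + (-181)²) - 83319) = 1/(0*(1 + 32761) - 83319) = 1/(0*32762 - 83319) = 1/(0 - 83319) = 1/(-83319) = -1/83319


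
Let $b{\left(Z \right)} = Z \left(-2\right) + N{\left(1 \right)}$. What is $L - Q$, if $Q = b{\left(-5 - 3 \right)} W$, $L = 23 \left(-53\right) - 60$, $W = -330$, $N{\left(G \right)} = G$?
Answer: $4331$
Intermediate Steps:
$b{\left(Z \right)} = 1 - 2 Z$ ($b{\left(Z \right)} = Z \left(-2\right) + 1 = - 2 Z + 1 = 1 - 2 Z$)
$L = -1279$ ($L = -1219 - 60 = -1279$)
$Q = -5610$ ($Q = \left(1 - 2 \left(-5 - 3\right)\right) \left(-330\right) = \left(1 - -16\right) \left(-330\right) = \left(1 + 16\right) \left(-330\right) = 17 \left(-330\right) = -5610$)
$L - Q = -1279 - -5610 = -1279 + 5610 = 4331$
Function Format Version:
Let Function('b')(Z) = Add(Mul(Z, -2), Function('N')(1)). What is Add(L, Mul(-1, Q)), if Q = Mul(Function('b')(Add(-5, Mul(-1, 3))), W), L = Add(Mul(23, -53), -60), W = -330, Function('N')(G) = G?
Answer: 4331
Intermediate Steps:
Function('b')(Z) = Add(1, Mul(-2, Z)) (Function('b')(Z) = Add(Mul(Z, -2), 1) = Add(Mul(-2, Z), 1) = Add(1, Mul(-2, Z)))
L = -1279 (L = Add(-1219, -60) = -1279)
Q = -5610 (Q = Mul(Add(1, Mul(-2, Add(-5, Mul(-1, 3)))), -330) = Mul(Add(1, Mul(-2, Add(-5, -3))), -330) = Mul(Add(1, Mul(-2, -8)), -330) = Mul(Add(1, 16), -330) = Mul(17, -330) = -5610)
Add(L, Mul(-1, Q)) = Add(-1279, Mul(-1, -5610)) = Add(-1279, 5610) = 4331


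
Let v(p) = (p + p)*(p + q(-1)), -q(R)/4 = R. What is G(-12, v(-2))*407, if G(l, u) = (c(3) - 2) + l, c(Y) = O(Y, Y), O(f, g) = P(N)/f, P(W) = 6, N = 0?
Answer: -4884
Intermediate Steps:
q(R) = -4*R
O(f, g) = 6/f
c(Y) = 6/Y
v(p) = 2*p*(4 + p) (v(p) = (p + p)*(p - 4*(-1)) = (2*p)*(p + 4) = (2*p)*(4 + p) = 2*p*(4 + p))
G(l, u) = l (G(l, u) = (6/3 - 2) + l = (6*(⅓) - 2) + l = (2 - 2) + l = 0 + l = l)
G(-12, v(-2))*407 = -12*407 = -4884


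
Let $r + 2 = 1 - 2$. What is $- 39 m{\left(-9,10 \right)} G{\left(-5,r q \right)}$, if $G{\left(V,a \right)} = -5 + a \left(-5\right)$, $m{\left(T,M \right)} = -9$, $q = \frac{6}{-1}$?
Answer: $-33345$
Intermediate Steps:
$q = -6$ ($q = 6 \left(-1\right) = -6$)
$r = -3$ ($r = -2 + \left(1 - 2\right) = -2 - 1 = -3$)
$G{\left(V,a \right)} = -5 - 5 a$
$- 39 m{\left(-9,10 \right)} G{\left(-5,r q \right)} = \left(-39\right) \left(-9\right) \left(-5 - 5 \left(\left(-3\right) \left(-6\right)\right)\right) = 351 \left(-5 - 90\right) = 351 \left(-95\right) = -33345$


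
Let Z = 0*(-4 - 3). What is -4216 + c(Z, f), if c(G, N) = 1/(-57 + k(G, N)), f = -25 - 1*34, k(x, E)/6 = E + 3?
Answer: -1656889/393 ≈ -4216.0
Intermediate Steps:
k(x, E) = 18 + 6*E (k(x, E) = 6*(E + 3) = 6*(3 + E) = 18 + 6*E)
f = -59 (f = -25 - 34 = -59)
Z = 0 (Z = 0*(-7) = 0)
c(G, N) = 1/(-39 + 6*N) (c(G, N) = 1/(-57 + (18 + 6*N)) = 1/(-39 + 6*N))
-4216 + c(Z, f) = -4216 + 1/(3*(-13 + 2*(-59))) = -4216 + 1/(3*(-13 - 118)) = -4216 + (⅓)/(-131) = -4216 + (⅓)*(-1/131) = -4216 - 1/393 = -1656889/393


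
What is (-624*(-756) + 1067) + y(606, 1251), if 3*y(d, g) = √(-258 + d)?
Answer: 472811 + 2*√87/3 ≈ 4.7282e+5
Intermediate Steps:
y(d, g) = √(-258 + d)/3
(-624*(-756) + 1067) + y(606, 1251) = (-624*(-756) + 1067) + √(-258 + 606)/3 = (471744 + 1067) + √348/3 = 472811 + (2*√87)/3 = 472811 + 2*√87/3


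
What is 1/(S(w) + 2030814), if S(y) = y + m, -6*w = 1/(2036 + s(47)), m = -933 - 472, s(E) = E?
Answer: 12498/25363553681 ≈ 4.9275e-7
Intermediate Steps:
m = -1405
w = -1/12498 (w = -1/(6*(2036 + 47)) = -⅙/2083 = -⅙*1/2083 = -1/12498 ≈ -8.0013e-5)
S(y) = -1405 + y (S(y) = y - 1405 = -1405 + y)
1/(S(w) + 2030814) = 1/((-1405 - 1/12498) + 2030814) = 1/(-17559691/12498 + 2030814) = 1/(25363553681/12498) = 12498/25363553681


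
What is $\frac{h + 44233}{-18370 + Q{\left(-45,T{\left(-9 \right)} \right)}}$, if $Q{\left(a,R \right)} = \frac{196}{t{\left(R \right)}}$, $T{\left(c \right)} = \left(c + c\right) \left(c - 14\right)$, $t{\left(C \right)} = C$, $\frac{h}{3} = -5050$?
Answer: $- \frac{6020181}{3802492} \approx -1.5832$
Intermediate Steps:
$h = -15150$ ($h = 3 \left(-5050\right) = -15150$)
$T{\left(c \right)} = 2 c \left(-14 + c\right)$
$Q{\left(a,R \right)} = \frac{196}{R}$
$\frac{h + 44233}{-18370 + Q{\left(-45,T{\left(-9 \right)} \right)}} = \frac{-15150 + 44233}{-18370 + \frac{196}{2 \left(-9\right) \left(-14 - 9\right)}} = \frac{29083}{-18370 + \frac{196}{2 \left(-9\right) \left(-23\right)}} = \frac{29083}{-18370 + \frac{196}{414}} = \frac{29083}{-18370 + 196 \cdot \frac{1}{414}} = \frac{29083}{-18370 + \frac{98}{207}} = \frac{29083}{- \frac{3802492}{207}} = 29083 \left(- \frac{207}{3802492}\right) = - \frac{6020181}{3802492}$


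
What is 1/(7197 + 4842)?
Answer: 1/12039 ≈ 8.3063e-5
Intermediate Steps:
1/(7197 + 4842) = 1/12039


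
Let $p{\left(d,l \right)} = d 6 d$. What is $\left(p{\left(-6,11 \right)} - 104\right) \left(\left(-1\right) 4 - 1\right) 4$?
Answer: $-2240$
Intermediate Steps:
$p{\left(d,l \right)} = 6 d^{2}$ ($p{\left(d,l \right)} = 6 d d = 6 d^{2}$)
$\left(p{\left(-6,11 \right)} - 104\right) \left(\left(-1\right) 4 - 1\right) 4 = \left(6 \left(-6\right)^{2} - 104\right) \left(\left(-1\right) 4 - 1\right) 4 = \left(6 \cdot 36 - 104\right) \left(-4 - 1\right) 4 = \left(216 - 104\right) \left(\left(-5\right) 4\right) = 112 \left(-20\right) = -2240$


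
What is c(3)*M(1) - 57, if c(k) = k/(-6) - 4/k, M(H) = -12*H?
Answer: -35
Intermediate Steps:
c(k) = -4/k - k/6 (c(k) = k*(-⅙) - 4/k = -k/6 - 4/k = -4/k - k/6)
c(3)*M(1) - 57 = (-4/3 - ⅙*3)*(-12*1) - 57 = (-4*⅓ - ½)*(-12) - 57 = (-4/3 - ½)*(-12) - 57 = -11/6*(-12) - 57 = 22 - 57 = -35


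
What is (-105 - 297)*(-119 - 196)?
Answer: 126630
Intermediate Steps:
(-105 - 297)*(-119 - 196) = -402*(-315) = 126630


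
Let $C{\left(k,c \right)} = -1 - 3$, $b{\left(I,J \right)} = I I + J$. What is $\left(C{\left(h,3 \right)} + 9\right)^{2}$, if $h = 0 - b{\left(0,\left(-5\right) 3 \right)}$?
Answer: $25$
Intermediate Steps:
$b{\left(I,J \right)} = J + I^{2}$ ($b{\left(I,J \right)} = I^{2} + J = J + I^{2}$)
$h = 15$ ($h = 0 - \left(\left(-5\right) 3 + 0^{2}\right) = 0 - \left(-15 + 0\right) = 0 - -15 = 0 + 15 = 15$)
$C{\left(k,c \right)} = -4$ ($C{\left(k,c \right)} = -1 - 3 = -4$)
$\left(C{\left(h,3 \right)} + 9\right)^{2} = \left(-4 + 9\right)^{2} = 5^{2} = 25$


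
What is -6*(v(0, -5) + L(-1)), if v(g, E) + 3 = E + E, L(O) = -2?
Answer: 90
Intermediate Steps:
v(g, E) = -3 + 2*E (v(g, E) = -3 + (E + E) = -3 + 2*E)
-6*(v(0, -5) + L(-1)) = -6*((-3 + 2*(-5)) - 2) = -6*((-3 - 10) - 2) = -6*(-13 - 2) = -6*(-15) = 90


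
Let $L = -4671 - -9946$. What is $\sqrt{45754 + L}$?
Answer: $\sqrt{51029} \approx 225.9$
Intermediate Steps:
$L = 5275$ ($L = -4671 + 9946 = 5275$)
$\sqrt{45754 + L} = \sqrt{45754 + 5275} = \sqrt{51029}$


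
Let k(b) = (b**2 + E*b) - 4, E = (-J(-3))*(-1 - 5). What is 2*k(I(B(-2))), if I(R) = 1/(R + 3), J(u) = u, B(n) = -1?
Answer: -51/2 ≈ -25.500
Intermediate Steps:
I(R) = 1/(3 + R)
E = -18 (E = (-1*(-3))*(-1 - 5) = 3*(-6) = -18)
k(b) = -4 + b**2 - 18*b (k(b) = (b**2 - 18*b) - 4 = -4 + b**2 - 18*b)
2*k(I(B(-2))) = 2*(-4 + (1/(3 - 1))**2 - 18/(3 - 1)) = 2*(-4 + (1/2)**2 - 18/2) = 2*(-4 + (1/2)**2 - 18*1/2) = 2*(-4 + 1/4 - 9) = 2*(-51/4) = -51/2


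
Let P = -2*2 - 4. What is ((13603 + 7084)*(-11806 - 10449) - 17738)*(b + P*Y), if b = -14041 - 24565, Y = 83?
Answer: 18080179866210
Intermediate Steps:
P = -8 (P = -4 - 4 = -8)
b = -38606
((13603 + 7084)*(-11806 - 10449) - 17738)*(b + P*Y) = ((13603 + 7084)*(-11806 - 10449) - 17738)*(-38606 - 8*83) = (20687*(-22255) - 17738)*(-38606 - 664) = (-460389185 - 17738)*(-39270) = -460406923*(-39270) = 18080179866210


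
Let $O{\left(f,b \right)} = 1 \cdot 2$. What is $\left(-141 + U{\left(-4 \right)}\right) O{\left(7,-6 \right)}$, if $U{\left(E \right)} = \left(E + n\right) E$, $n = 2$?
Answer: $-266$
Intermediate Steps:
$U{\left(E \right)} = E \left(2 + E\right)$ ($U{\left(E \right)} = \left(E + 2\right) E = \left(2 + E\right) E = E \left(2 + E\right)$)
$O{\left(f,b \right)} = 2$
$\left(-141 + U{\left(-4 \right)}\right) O{\left(7,-6 \right)} = \left(-141 - 4 \left(2 - 4\right)\right) 2 = \left(-141 - -8\right) 2 = \left(-141 + 8\right) 2 = \left(-133\right) 2 = -266$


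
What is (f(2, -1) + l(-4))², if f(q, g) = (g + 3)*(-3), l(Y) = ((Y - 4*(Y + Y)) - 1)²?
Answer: 522729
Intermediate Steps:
l(Y) = (-1 - 7*Y)² (l(Y) = ((Y - 8*Y) - 1)² = (-7*Y - 1)² = (-1 - 7*Y)²)
f(q, g) = -9 - 3*g (f(q, g) = (3 + g)*(-3) = -9 - 3*g)
(f(2, -1) + l(-4))² = ((-9 - 3*(-1)) + (1 + 7*(-4))²)² = ((-9 + 3) + (1 - 28)²)² = (-6 + (-27)²)² = (-6 + 729)² = 723² = 522729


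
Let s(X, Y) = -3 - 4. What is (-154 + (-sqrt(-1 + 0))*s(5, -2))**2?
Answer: 23667 - 2156*I ≈ 23667.0 - 2156.0*I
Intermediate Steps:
s(X, Y) = -7
(-154 + (-sqrt(-1 + 0))*s(5, -2))**2 = (-154 - sqrt(-1 + 0)*(-7))**2 = (-154 - sqrt(-1)*(-7))**2 = (-154 - I*(-7))**2 = (-154 + 7*I)**2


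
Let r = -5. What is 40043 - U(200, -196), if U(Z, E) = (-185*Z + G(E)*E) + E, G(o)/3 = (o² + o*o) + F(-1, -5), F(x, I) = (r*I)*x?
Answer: 45239755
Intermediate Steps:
F(x, I) = -5*I*x (F(x, I) = (-5*I)*x = -5*I*x)
G(o) = -75 + 6*o² (G(o) = 3*((o² + o*o) - 5*(-5)*(-1)) = 3*((o² + o²) - 25) = 3*(2*o² - 25) = 3*(-25 + 2*o²) = -75 + 6*o²)
U(Z, E) = E - 185*Z + E*(-75 + 6*E²) (U(Z, E) = (-185*Z + (-75 + 6*E²)*E) + E = (-185*Z + E*(-75 + 6*E²)) + E = E - 185*Z + E*(-75 + 6*E²))
40043 - U(200, -196) = 40043 - (-185*200 - 74*(-196) + 6*(-196)³) = 40043 - (-37000 + 14504 + 6*(-7529536)) = 40043 - (-37000 + 14504 - 45177216) = 40043 - 1*(-45199712) = 40043 + 45199712 = 45239755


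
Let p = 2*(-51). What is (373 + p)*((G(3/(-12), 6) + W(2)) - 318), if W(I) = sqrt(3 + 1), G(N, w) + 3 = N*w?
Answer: -173711/2 ≈ -86856.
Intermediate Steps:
p = -102
G(N, w) = -3 + N*w
W(I) = 2 (W(I) = sqrt(4) = 2)
(373 + p)*((G(3/(-12), 6) + W(2)) - 318) = (373 - 102)*(((-3 + (3/(-12))*6) + 2) - 318) = 271*(((-3 + (3*(-1/12))*6) + 2) - 318) = 271*(((-3 - 1/4*6) + 2) - 318) = 271*(((-3 - 3/2) + 2) - 318) = 271*((-9/2 + 2) - 318) = 271*(-5/2 - 318) = 271*(-641/2) = -173711/2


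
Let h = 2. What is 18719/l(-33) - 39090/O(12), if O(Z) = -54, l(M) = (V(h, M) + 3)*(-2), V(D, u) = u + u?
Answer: 36643/42 ≈ 872.45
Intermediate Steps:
V(D, u) = 2*u
l(M) = -6 - 4*M (l(M) = (2*M + 3)*(-2) = (3 + 2*M)*(-2) = -6 - 4*M)
18719/l(-33) - 39090/O(12) = 18719/(-6 - 4*(-33)) - 39090/(-54) = 18719/(-6 + 132) - 39090*(-1/54) = 18719/126 + 6515/9 = 36643/42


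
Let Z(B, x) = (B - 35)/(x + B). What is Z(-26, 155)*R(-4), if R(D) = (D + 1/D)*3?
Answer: 1037/172 ≈ 6.0291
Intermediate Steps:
Z(B, x) = (-35 + B)/(B + x)
R(D) = 3*D + 3/D
Z(-26, 155)*R(-4) = ((-35 - 26)/(-26 + 155))*(3*(-4) + 3/(-4)) = (-61/129)*(-12 + 3*(-¼)) = ((1/129)*(-61))*(-12 - ¾) = -61/129*(-51/4) = 1037/172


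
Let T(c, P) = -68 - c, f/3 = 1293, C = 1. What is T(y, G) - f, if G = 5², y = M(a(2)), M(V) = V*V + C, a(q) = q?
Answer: -3952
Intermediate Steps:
f = 3879 (f = 3*1293 = 3879)
M(V) = 1 + V² (M(V) = V*V + 1 = V² + 1 = 1 + V²)
y = 5 (y = 1 + 2² = 1 + 4 = 5)
G = 25
T(y, G) - f = (-68 - 1*5) - 1*3879 = (-68 - 5) - 3879 = -73 - 3879 = -3952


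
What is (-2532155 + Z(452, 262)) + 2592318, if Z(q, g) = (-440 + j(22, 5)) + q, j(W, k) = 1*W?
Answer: 60197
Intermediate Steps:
j(W, k) = W
Z(q, g) = -418 + q (Z(q, g) = (-440 + 22) + q = -418 + q)
(-2532155 + Z(452, 262)) + 2592318 = (-2532155 + (-418 + 452)) + 2592318 = (-2532155 + 34) + 2592318 = -2532121 + 2592318 = 60197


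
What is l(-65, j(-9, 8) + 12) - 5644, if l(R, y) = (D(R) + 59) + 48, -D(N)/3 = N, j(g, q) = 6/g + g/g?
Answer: -5342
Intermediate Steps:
j(g, q) = 1 + 6/g (j(g, q) = 6/g + 1 = 1 + 6/g)
D(N) = -3*N
l(R, y) = 107 - 3*R (l(R, y) = (-3*R + 59) + 48 = (59 - 3*R) + 48 = 107 - 3*R)
l(-65, j(-9, 8) + 12) - 5644 = (107 - 3*(-65)) - 5644 = (107 + 195) - 5644 = 302 - 5644 = -5342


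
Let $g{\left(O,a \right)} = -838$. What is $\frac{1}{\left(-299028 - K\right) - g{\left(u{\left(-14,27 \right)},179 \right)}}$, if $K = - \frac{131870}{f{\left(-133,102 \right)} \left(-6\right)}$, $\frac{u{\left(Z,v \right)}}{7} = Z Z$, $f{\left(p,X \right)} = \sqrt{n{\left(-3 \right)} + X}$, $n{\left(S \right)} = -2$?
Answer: $- \frac{6}{1802327} \approx -3.329 \cdot 10^{-6}$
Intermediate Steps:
$f{\left(p,X \right)} = \sqrt{-2 + X}$
$u{\left(Z,v \right)} = 7 Z^{2}$ ($u{\left(Z,v \right)} = 7 Z Z = 7 Z^{2}$)
$K = \frac{13187}{6}$ ($K = - \frac{131870}{\sqrt{-2 + 102} \left(-6\right)} = - \frac{131870}{\sqrt{100} \left(-6\right)} = - \frac{131870}{10 \left(-6\right)} = - \frac{131870}{-60} = \left(-131870\right) \left(- \frac{1}{60}\right) = \frac{13187}{6} \approx 2197.8$)
$\frac{1}{\left(-299028 - K\right) - g{\left(u{\left(-14,27 \right)},179 \right)}} = \frac{1}{\left(-299028 - \frac{13187}{6}\right) - -838} = \frac{1}{\left(-299028 - \frac{13187}{6}\right) + 838} = \frac{1}{- \frac{1807355}{6} + 838} = \frac{1}{- \frac{1802327}{6}} = - \frac{6}{1802327}$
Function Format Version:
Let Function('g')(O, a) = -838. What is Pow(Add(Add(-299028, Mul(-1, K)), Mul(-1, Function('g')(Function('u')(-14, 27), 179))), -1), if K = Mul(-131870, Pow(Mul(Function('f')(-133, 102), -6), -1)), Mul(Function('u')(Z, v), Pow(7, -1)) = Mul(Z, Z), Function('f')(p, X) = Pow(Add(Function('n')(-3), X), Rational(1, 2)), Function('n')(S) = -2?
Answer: Rational(-6, 1802327) ≈ -3.3290e-6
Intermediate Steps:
Function('f')(p, X) = Pow(Add(-2, X), Rational(1, 2))
Function('u')(Z, v) = Mul(7, Pow(Z, 2)) (Function('u')(Z, v) = Mul(7, Mul(Z, Z)) = Mul(7, Pow(Z, 2)))
K = Rational(13187, 6) (K = Mul(-131870, Pow(Mul(Pow(Add(-2, 102), Rational(1, 2)), -6), -1)) = Mul(-131870, Pow(Mul(Pow(100, Rational(1, 2)), -6), -1)) = Mul(-131870, Pow(Mul(10, -6), -1)) = Mul(-131870, Pow(-60, -1)) = Mul(-131870, Rational(-1, 60)) = Rational(13187, 6) ≈ 2197.8)
Pow(Add(Add(-299028, Mul(-1, K)), Mul(-1, Function('g')(Function('u')(-14, 27), 179))), -1) = Pow(Add(Add(-299028, Mul(-1, Rational(13187, 6))), Mul(-1, -838)), -1) = Pow(Add(Add(-299028, Rational(-13187, 6)), 838), -1) = Pow(Add(Rational(-1807355, 6), 838), -1) = Pow(Rational(-1802327, 6), -1) = Rational(-6, 1802327)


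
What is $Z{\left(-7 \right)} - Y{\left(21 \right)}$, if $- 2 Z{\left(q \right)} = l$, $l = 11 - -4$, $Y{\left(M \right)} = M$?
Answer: $- \frac{57}{2} \approx -28.5$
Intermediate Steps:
$l = 15$ ($l = 11 + 4 = 15$)
$Z{\left(q \right)} = - \frac{15}{2}$ ($Z{\left(q \right)} = \left(- \frac{1}{2}\right) 15 = - \frac{15}{2}$)
$Z{\left(-7 \right)} - Y{\left(21 \right)} = - \frac{15}{2} - 21 = - \frac{57}{2}$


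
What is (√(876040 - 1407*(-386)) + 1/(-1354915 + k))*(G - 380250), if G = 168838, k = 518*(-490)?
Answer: 211412/1608735 - 211412*√1419142 ≈ -2.5185e+8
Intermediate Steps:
k = -253820
(√(876040 - 1407*(-386)) + 1/(-1354915 + k))*(G - 380250) = (√(876040 - 1407*(-386)) + 1/(-1354915 - 253820))*(168838 - 380250) = (√(876040 + 543102) + 1/(-1608735))*(-211412) = (√1419142 - 1/1608735)*(-211412) = (-1/1608735 + √1419142)*(-211412) = 211412/1608735 - 211412*√1419142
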